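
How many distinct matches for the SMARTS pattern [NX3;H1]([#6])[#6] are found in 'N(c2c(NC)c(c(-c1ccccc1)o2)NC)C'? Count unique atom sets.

[NX3;H1]([#6])[#6] is the SMARTS for a secondary amine: a trivalent nitrogen with one H, bonded to two carbons.
The molecule carries 3 separate instances of an N-methylamino group (-NHCH3) meeting every constraint; each maps to a distinct set of atoms, giving 3 matches.

3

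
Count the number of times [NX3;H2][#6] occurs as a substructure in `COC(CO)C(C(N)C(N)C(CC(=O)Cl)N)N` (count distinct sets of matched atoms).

[NX3;H2][#6] is the SMARTS for a primary amine: a trivalent nitrogen with two H attached to carbon.
The molecule carries 4 separate instances of a primary amino group (-NH2) meeting every constraint; each maps to a distinct set of atoms, giving 4 matches.

4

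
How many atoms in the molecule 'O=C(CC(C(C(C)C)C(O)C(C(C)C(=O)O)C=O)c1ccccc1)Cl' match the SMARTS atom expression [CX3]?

The query [CX3] means: C with X3: aliphatic carbon with exactly 3 total connections.
Check the 25 heavy atoms by environment: 10× C (X4) → no; 3× C (X3) → match; 3× O (X1) → no; 2× O (X2) → no; 6× c (aromatic, X3) → no; 1× Cl (X1) → no.
That gives 3 matching atoms.

3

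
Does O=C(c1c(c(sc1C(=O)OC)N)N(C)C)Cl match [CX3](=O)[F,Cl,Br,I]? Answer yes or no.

Yes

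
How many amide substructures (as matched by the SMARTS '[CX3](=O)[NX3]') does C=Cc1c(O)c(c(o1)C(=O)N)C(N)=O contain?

2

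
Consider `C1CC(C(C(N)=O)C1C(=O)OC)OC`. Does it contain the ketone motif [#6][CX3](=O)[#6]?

No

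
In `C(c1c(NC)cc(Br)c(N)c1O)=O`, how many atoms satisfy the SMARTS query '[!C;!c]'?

5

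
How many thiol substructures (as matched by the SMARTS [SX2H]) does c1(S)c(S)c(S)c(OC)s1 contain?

3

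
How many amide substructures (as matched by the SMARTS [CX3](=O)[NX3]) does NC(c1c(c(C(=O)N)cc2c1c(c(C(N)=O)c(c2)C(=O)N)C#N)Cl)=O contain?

[CX3](=O)[NX3] is the SMARTS for an amide: a carbonyl carbon bonded to a trivalent nitrogen.
The molecule carries 4 separate instances of a primary amide (-C(=O)NH2) meeting every constraint; each maps to a distinct set of atoms, giving 4 matches.

4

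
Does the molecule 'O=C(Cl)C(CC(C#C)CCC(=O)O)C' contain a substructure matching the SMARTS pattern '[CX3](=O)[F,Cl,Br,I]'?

The pattern [CX3](=O)[F,Cl,Br,I] describes a carbonyl carbon bonded to a halogen — an acyl halide.
The molecule carries an acyl chloride (-C(=O)Cl), whose atoms satisfy every constraint of the query, so the pattern matches.

Yes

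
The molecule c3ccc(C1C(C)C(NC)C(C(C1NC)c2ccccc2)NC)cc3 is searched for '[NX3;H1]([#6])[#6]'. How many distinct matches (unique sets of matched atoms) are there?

3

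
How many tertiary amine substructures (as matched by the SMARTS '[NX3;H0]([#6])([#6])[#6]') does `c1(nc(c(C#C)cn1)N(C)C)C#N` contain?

[NX3;H0]([#6])([#6])[#6] is the SMARTS for a tertiary amine: a trivalent nitrogen with no H, bonded to three carbons.
Exactly one fragment in the molecule meets all constraints, giving 1 match.

1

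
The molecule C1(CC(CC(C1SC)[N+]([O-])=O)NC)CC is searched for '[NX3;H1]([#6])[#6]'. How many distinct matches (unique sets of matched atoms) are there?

1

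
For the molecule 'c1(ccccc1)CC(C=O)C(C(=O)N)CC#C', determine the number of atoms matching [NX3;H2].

1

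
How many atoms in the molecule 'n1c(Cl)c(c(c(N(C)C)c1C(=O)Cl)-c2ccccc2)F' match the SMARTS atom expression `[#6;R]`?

The query [#6;R] means: carbon that is part of a ring.
Check the 20 heavy atoms by environment: 1× n (aromatic, in 6-ring) → no; 11× c (aromatic, in 6-ring) → match; 3× C (acyclic) → no; 1× O (acyclic) → no; 2× Cl (acyclic) → no; 1× F (acyclic) → no; 1× N (acyclic) → no.
That gives 11 matching atoms.

11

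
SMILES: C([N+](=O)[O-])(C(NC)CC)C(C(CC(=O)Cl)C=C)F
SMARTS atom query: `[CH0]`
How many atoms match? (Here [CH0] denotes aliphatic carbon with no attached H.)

The query [CH0] means: aliphatic carbon with no attached hydrogen.
Check the 18 heavy atoms by environment: 3× C (H2) → no; 5× C (H1) → no; 1× N (H1) → no; 2× C (H3) → no; 1× F (H0) → no; 1× N (charge +1, H0) → no; 1× O (charge -1, H0) → no; 2× O (H0) → no; 1× C (H0) → match; 1× Cl (H0) → no.
That gives 1 matching atom.

1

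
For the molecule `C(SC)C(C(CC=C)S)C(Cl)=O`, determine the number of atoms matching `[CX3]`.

3

The query [CX3] means: C with X3: aliphatic carbon with exactly 3 total connections.
Check the 12 heavy atoms by environment: 5× C (X4) → no; 2× S (X2) → no; 3× C (X3) → match; 1× O (X1) → no; 1× Cl (X1) → no.
That gives 3 matching atoms.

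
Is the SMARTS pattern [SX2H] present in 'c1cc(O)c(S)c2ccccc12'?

The pattern [SX2H] describes an aliphatic sulfur with two connections, one being H — a thiol.
The molecule carries a thiol (-SH), whose atoms satisfy every constraint of the query, so the pattern matches.

Yes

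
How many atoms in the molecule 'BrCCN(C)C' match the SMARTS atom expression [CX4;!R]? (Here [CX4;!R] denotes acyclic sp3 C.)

4

Check the 6 heavy atoms by environment: 4× C (X4, acyclic) → match; 1× Br (X1, acyclic) → no; 1× N (X3, acyclic) → no.
That gives 4 matching atoms.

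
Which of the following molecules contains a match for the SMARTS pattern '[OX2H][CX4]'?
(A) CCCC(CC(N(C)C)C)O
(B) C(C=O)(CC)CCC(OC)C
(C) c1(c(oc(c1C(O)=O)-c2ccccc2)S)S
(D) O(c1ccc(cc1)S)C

A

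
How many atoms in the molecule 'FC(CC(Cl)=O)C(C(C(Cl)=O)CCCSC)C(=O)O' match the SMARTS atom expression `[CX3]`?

Check the 19 heavy atoms by environment: 8× C (X4) → no; 3× C (X3) → match; 3× O (X1) → no; 2× Cl (X1) → no; 1× S (X2) → no; 1× O (X2) → no; 1× F (X1) → no.
That gives 3 matching atoms.

3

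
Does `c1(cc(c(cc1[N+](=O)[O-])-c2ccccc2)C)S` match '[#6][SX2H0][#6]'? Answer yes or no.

No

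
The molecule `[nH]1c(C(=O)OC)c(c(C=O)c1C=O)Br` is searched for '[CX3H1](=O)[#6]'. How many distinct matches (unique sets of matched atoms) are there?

[CX3H1](=O)[#6] is the SMARTS for an aldehyde: an sp2 carbon with one H, double-bonded to O and single-bonded to carbon.
The molecule carries 2 separate instances of an aldehyde (-CHO) meeting every constraint; each maps to a distinct set of atoms, giving 2 matches.

2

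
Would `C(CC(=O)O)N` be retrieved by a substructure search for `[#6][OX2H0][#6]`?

No

The pattern [#6][OX2H0][#6] describes an aliphatic oxygen bridging two carbons with no H on the oxygen — an ether.
The closest candidate here is a carboxylic acid group (-C(=O)OH), but the -OH oxygen has H1; the =O is OX1, not OX2. No other fragment satisfies the full query, so there is no match.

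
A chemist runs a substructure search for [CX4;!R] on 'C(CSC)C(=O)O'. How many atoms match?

The query [CX4;!R] means: aliphatic carbon with four total connections, not in a ring.
Check the 7 heavy atoms by environment: 3× C (X4, acyclic) → match; 1× S (X2, acyclic) → no; 1× C (X3, acyclic) → no; 1× O (X1, acyclic) → no; 1× O (X2, acyclic) → no.
That gives 3 matching atoms.

3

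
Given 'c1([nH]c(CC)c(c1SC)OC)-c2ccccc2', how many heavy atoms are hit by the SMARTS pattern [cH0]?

The query [cH0] means: aromatic carbon with no attached hydrogen (substituted or ring-fusion).
Check the 17 heavy atoms by environment: 1× n (aromatic, H1) → no; 5× c (aromatic, H0) → match; 1× C (H2) → no; 3× C (H3) → no; 5× c (aromatic, H1) → no; 1× S (H0) → no; 1× O (H0) → no.
That gives 5 matching atoms.

5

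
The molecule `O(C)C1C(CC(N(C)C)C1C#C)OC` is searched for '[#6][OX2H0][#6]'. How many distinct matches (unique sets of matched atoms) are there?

2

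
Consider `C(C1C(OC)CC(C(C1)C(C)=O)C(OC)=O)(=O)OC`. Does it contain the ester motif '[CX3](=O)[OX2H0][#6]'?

Yes

The pattern [CX3](=O)[OX2H0][#6] describes a carbonyl carbon bonded to an oxygen that is itself bonded to carbon (no H on that O) — an ester.
The molecule carries a methyl-ester group (-C(=O)OCH3), whose atoms satisfy every constraint of the query, so the pattern matches.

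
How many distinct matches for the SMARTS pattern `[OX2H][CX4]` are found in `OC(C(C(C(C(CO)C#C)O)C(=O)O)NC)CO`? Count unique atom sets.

[OX2H][CX4] is the SMARTS for an aliphatic alcohol: a hydroxyl oxygen bound to an sp3 (X4) carbon.
The molecule carries 4 separate instances of a hydroxyl group (-OH) meeting every constraint; each maps to a distinct set of atoms, giving 4 matches.

4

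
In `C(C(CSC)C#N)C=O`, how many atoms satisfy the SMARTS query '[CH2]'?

Check the 9 heavy atoms by environment: 2× C (H2) → match; 2× C (H1) → no; 1× S (H0) → no; 1× C (H3) → no; 1× O (H0) → no; 1× C (H0) → no; 1× N (H0) → no.
That gives 2 matching atoms.

2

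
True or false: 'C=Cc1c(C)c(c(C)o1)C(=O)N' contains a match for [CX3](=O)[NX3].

The pattern [CX3](=O)[NX3] describes a carbonyl carbon bonded to a trivalent nitrogen — an amide.
The molecule carries a primary amide (-C(=O)NH2), whose atoms satisfy every constraint of the query, so the pattern matches.

True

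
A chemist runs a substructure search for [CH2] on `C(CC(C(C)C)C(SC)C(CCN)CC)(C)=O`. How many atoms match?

4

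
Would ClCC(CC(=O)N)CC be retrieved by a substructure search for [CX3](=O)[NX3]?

Yes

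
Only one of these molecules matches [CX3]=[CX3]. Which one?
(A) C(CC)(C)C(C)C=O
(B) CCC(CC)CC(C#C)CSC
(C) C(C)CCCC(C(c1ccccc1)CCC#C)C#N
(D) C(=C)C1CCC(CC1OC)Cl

D

[CX3]=[CX3] describes a non-aromatic C=C double bond between two sp2 carbons (an alkene).
(A) has an ethyl group (-CH2CH3) but its C-C bond is a single bond between CX4 carbons, not CX3=CX3.
(B) has an ethyl group (-CH2CH3) but its C-C bond is a single bond between CX4 carbons, not CX3=CX3.
(C) has an ethyl group (-CH2CH3) but its C-C bond is a single bond between CX4 carbons, not CX3=CX3.
(D) contains a vinyl group (-CH=CH2), which satisfies every atom and bond constraint.
So the answer is (D).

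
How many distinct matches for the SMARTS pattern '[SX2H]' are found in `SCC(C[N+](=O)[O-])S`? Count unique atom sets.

[SX2H] is the SMARTS for a thiol: an aliphatic sulfur with two connections, one being H.
The molecule carries 2 separate instances of a thiol (-SH) meeting every constraint; each maps to a distinct set of atoms, giving 2 matches.

2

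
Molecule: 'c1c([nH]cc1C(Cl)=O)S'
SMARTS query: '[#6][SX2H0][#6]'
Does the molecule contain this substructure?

No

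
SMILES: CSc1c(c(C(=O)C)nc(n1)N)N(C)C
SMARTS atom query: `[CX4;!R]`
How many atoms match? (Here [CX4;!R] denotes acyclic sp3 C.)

4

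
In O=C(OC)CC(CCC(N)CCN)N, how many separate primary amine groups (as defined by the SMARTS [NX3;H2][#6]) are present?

3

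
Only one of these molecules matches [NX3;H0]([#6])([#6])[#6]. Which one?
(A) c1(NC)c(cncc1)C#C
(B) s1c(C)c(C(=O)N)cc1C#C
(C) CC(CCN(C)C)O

C

[NX3;H0]([#6])([#6])[#6] describes a trivalent nitrogen with no H, bonded to three carbons (a tertiary amine).
(A) has an N-methylamino group (-NHCH3) but the nitrogen still has one H (H1), not H0.
(B) has a primary amide (-C(=O)NH2) but the amide nitrogen has H2 and only one carbon neighbour.
(C) contains a dimethylamino group (-N(CH3)2), which satisfies every atom and bond constraint.
So the answer is (C).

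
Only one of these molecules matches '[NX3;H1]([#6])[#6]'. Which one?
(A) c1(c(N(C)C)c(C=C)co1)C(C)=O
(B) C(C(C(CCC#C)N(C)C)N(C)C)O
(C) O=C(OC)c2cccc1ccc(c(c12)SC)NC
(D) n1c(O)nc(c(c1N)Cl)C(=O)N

C

[NX3;H1]([#6])[#6] describes a trivalent nitrogen with one H, bonded to two carbons (a secondary amine).
(A) has a dimethylamino group (-N(CH3)2) but the nitrogen has H0, not H1.
(B) has a dimethylamino group (-N(CH3)2) but the nitrogen has H0, not H1.
(C) contains an N-methylamino group (-NHCH3), which satisfies every atom and bond constraint.
(D) has a primary amide (-C(=O)NH2) but the -C(=O)NH2 nitrogen has H2, not H1.
So the answer is (C).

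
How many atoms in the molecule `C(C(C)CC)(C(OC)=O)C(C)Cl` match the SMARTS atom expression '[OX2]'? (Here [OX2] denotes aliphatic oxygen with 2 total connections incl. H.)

1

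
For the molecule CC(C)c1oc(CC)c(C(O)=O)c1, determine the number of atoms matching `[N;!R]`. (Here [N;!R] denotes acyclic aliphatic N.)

The query [N;!R] means: aliphatic nitrogen not in a ring.
Check the 13 heavy atoms by environment: 1× o (aromatic, in 5-ring) → no; 4× c (aromatic, in 5-ring) → no; 6× C (acyclic) → no; 2× O (acyclic) → no.
No environment satisfies the query, so 0 matching atoms.

0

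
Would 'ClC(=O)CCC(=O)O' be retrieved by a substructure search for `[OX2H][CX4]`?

No

The pattern [OX2H][CX4] describes a hydroxyl oxygen bound to an sp3 (X4) carbon — an aliphatic alcohol.
The closest candidate here is a carboxylic acid group (-C(=O)OH), but the -OH is on a CX3 carbonyl carbon, not a CX4 carbon. No other fragment satisfies the full query, so there is no match.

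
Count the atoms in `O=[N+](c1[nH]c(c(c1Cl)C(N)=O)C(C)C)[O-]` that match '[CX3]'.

Check the 15 heavy atoms by environment: 1× n (aromatic, X3) → no; 4× c (aromatic, X3) → no; 1× C (X3) → match; 2× O (X1) → no; 1× N (X3) → no; 1× Cl (X1) → no; 3× C (X4) → no; 1× N (charge +1, X3) → no; 1× O (charge -1, X1) → no.
That gives 1 matching atom.

1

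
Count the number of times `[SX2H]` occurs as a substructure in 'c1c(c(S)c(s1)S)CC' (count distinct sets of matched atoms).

2

[SX2H] is the SMARTS for a thiol: an aliphatic sulfur with two connections, one being H.
The molecule carries 2 separate instances of a thiol (-SH) meeting every constraint; each maps to a distinct set of atoms, giving 2 matches.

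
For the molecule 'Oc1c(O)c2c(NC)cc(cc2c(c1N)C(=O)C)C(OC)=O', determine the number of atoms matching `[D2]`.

4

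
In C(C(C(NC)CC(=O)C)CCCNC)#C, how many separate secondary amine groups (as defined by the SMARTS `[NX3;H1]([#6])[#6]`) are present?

2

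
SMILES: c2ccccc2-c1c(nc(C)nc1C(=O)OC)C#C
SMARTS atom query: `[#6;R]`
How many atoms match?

The query [#6;R] means: carbon that is part of a ring.
Check the 19 heavy atoms by environment: 2× n (aromatic, in 6-ring) → no; 10× c (aromatic, in 6-ring) → match; 5× C (acyclic) → no; 2× O (acyclic) → no.
That gives 10 matching atoms.

10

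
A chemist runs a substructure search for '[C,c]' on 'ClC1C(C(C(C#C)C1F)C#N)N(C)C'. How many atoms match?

10

Check the 14 heavy atoms by environment: 10× C → match; 2× N → no; 1× F → no; 1× Cl → no.
That gives 10 matching atoms.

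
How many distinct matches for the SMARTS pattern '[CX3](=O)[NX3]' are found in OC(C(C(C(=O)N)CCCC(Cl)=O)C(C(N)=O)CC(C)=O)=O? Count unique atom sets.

2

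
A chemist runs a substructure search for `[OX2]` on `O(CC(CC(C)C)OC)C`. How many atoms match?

2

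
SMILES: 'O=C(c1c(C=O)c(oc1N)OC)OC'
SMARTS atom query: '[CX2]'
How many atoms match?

Check the 14 heavy atoms by environment: 1× o (aromatic, X2) → no; 4× c (aromatic, X3) → no; 2× C (X3) → no; 2× O (X1) → no; 2× O (X2) → no; 2× C (X4) → no; 1× N (X3) → no.
No environment satisfies the query, so 0 matching atoms.

0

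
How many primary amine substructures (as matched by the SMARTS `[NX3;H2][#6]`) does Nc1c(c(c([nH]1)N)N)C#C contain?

3

[NX3;H2][#6] is the SMARTS for a primary amine: a trivalent nitrogen with two H attached to carbon.
The molecule carries 3 separate instances of a primary amino group (-NH2) meeting every constraint; each maps to a distinct set of atoms, giving 3 matches.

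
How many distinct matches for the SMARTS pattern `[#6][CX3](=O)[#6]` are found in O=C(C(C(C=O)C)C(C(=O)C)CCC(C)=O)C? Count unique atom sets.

3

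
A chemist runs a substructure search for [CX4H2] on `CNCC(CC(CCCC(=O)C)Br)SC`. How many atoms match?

5

The query [CX4H2] means: sp3 carbon (X4) with exactly two hydrogens.
Check the 15 heavy atoms by environment: 5× C (H2, X4) → match; 2× C (H1, X4) → no; 1× S (H0, X2) → no; 3× C (H3, X4) → no; 1× N (H1, X3) → no; 1× C (H0, X3) → no; 1× O (H0, X1) → no; 1× Br (H0, X1) → no.
That gives 5 matching atoms.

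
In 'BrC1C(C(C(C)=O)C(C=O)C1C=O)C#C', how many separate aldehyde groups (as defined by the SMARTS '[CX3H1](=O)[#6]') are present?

2

[CX3H1](=O)[#6] is the SMARTS for an aldehyde: an sp2 carbon with one H, double-bonded to O and single-bonded to carbon.
The molecule carries 2 separate instances of an aldehyde (-CHO) meeting every constraint; each maps to a distinct set of atoms, giving 2 matches.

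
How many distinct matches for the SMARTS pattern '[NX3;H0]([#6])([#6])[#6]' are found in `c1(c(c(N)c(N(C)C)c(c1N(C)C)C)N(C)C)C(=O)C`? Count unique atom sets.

3

[NX3;H0]([#6])([#6])[#6] is the SMARTS for a tertiary amine: a trivalent nitrogen with no H, bonded to three carbons.
The molecule carries 3 separate instances of a dimethylamino group (-N(CH3)2) meeting every constraint; each maps to a distinct set of atoms, giving 3 matches.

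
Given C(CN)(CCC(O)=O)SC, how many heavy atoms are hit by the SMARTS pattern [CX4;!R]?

5

Check the 10 heavy atoms by environment: 5× C (X4, acyclic) → match; 1× N (X3, acyclic) → no; 1× S (X2, acyclic) → no; 1× C (X3, acyclic) → no; 1× O (X1, acyclic) → no; 1× O (X2, acyclic) → no.
That gives 5 matching atoms.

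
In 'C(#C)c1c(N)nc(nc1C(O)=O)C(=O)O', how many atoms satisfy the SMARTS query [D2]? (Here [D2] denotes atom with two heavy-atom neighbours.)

The query [D2] means: atom with exactly two heavy-atom neighbours.
Check the 15 heavy atoms by environment: 2× n (aromatic, D2) → match; 4× c (aromatic, D3) → no; 2× C (D3) → no; 4× O (D1) → no; 1× C (D2) → match; 1× C (D1) → no; 1× N (D1) → no.
Summing the matching environments: 2 + 1 = 3 matching atoms.

3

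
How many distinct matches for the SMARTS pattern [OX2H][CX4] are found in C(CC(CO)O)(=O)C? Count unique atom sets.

[OX2H][CX4] is the SMARTS for an aliphatic alcohol: a hydroxyl oxygen bound to an sp3 (X4) carbon.
The molecule carries 2 separate instances of a hydroxyl group (-OH) meeting every constraint; each maps to a distinct set of atoms, giving 2 matches.

2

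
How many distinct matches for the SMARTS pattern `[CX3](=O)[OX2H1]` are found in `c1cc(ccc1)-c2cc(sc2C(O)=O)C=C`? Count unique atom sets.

1

[CX3](=O)[OX2H1] is the SMARTS for a carboxylic acid: an sp2 carbon double-bonded to O and single-bonded to an -OH oxygen.
Exactly one fragment in the molecule meets all constraints, giving 1 match.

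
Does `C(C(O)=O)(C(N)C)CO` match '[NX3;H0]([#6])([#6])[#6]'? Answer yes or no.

No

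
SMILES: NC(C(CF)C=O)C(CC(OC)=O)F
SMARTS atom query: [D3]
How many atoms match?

4

The query [D3] means: atom with exactly three heavy-atom neighbours.
Check the 14 heavy atoms by environment: 3× C (D2) → no; 4× C (D3) → match; 2× O (D1) → no; 2× F (D1) → no; 1× O (D2) → no; 1× C (D1) → no; 1× N (D1) → no.
That gives 4 matching atoms.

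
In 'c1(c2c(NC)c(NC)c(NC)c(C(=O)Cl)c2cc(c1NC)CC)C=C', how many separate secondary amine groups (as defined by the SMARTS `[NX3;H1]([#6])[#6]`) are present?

[NX3;H1]([#6])[#6] is the SMARTS for a secondary amine: a trivalent nitrogen with one H, bonded to two carbons.
The molecule carries 4 separate instances of an N-methylamino group (-NHCH3) meeting every constraint; each maps to a distinct set of atoms, giving 4 matches.

4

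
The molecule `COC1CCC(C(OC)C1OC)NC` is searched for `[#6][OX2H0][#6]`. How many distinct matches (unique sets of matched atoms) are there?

[#6][OX2H0][#6] is the SMARTS for an ether: an aliphatic oxygen bridging two carbons with no H on the oxygen.
The molecule carries 3 separate instances of a methoxy ether (-OCH3) meeting every constraint; each maps to a distinct set of atoms, giving 3 matches.

3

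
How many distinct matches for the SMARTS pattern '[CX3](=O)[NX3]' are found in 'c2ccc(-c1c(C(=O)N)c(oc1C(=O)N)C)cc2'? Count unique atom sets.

[CX3](=O)[NX3] is the SMARTS for an amide: a carbonyl carbon bonded to a trivalent nitrogen.
The molecule carries 2 separate instances of a primary amide (-C(=O)NH2) meeting every constraint; each maps to a distinct set of atoms, giving 2 matches.

2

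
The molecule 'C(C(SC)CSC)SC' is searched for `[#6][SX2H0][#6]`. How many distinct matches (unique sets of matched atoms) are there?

3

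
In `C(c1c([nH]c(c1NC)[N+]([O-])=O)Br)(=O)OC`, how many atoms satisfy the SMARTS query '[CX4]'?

Check the 15 heavy atoms by environment: 1× n (aromatic, X3) → no; 4× c (aromatic, X3) → no; 1× C (X3) → no; 2× O (X1) → no; 1× O (X2) → no; 2× C (X4) → match; 1× N (X3) → no; 1× N (charge +1, X3) → no; 1× O (charge -1, X1) → no; 1× Br (X1) → no.
That gives 2 matching atoms.

2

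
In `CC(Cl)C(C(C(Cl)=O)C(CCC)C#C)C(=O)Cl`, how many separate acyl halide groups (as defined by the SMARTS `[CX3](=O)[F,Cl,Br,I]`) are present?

[CX3](=O)[F,Cl,Br,I] is the SMARTS for an acyl halide: a carbonyl carbon bonded to a halogen.
The molecule carries 2 separate instances of an acyl chloride (-C(=O)Cl) meeting every constraint; each maps to a distinct set of atoms, giving 2 matches.

2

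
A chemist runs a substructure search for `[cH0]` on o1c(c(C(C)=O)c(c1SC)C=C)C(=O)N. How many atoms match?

4

The query [cH0] means: aromatic carbon with no attached hydrogen (substituted or ring-fusion).
Check the 15 heavy atoms by environment: 1× o (aromatic, H0) → no; 4× c (aromatic, H0) → match; 2× C (H0) → no; 2× O (H0) → no; 2× C (H3) → no; 1× C (H1) → no; 1× C (H2) → no; 1× S (H0) → no; 1× N (H2) → no.
That gives 4 matching atoms.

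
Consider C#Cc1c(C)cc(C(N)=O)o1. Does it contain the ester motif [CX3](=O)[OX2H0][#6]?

The pattern [CX3](=O)[OX2H0][#6] describes a carbonyl carbon bonded to an oxygen that is itself bonded to carbon (no H on that O) — an ester.
The closest candidate here is a primary amide (-C(=O)NH2), but the carbonyl is bonded to N, not to an O-C linkage. No other fragment satisfies the full query, so there is no match.

No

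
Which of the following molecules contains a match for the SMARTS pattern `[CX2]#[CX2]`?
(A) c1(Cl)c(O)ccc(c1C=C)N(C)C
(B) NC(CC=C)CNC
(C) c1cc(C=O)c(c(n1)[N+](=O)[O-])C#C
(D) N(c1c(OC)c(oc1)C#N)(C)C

[CX2]#[CX2] describes a carbon-carbon triple bond (an alkyne).
(A) has a vinyl group (-CH=CH2) but the C=C is a double bond; both carbons are CX3, not CX2.
(B) has a vinyl group (-CH=CH2) but the C=C is a double bond; both carbons are CX3, not CX2.
(C) contains an ethynyl group (-C#CH), which satisfies every atom and bond constraint.
(D) has a nitrile (-C#N) but the triple bond is C#N, not C#C.
So the answer is (C).

C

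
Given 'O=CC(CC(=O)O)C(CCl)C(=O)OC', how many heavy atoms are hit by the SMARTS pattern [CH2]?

Check the 14 heavy atoms by environment: 2× C (H2) → match; 3× C (H1) → no; 4× O (H0) → no; 2× C (H0) → no; 1× C (H3) → no; 1× Cl (H0) → no; 1× O (H1) → no.
That gives 2 matching atoms.

2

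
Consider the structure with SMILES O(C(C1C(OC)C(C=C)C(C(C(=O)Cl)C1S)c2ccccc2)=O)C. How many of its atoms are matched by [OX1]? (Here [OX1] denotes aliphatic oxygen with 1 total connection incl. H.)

Check the 24 heavy atoms by environment: 8× C (X4) → no; 1× S (X2) → no; 6× c (aromatic, X3) → no; 2× O (X2) → no; 4× C (X3) → no; 2× O (X1) → match; 1× Cl (X1) → no.
That gives 2 matching atoms.

2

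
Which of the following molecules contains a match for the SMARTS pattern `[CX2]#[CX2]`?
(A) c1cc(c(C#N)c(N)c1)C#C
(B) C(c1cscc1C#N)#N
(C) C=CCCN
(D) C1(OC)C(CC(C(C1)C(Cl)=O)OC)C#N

A

[CX2]#[CX2] describes a carbon-carbon triple bond (an alkyne).
(A) contains an ethynyl group (-C#CH), which satisfies every atom and bond constraint.
(B) has a nitrile (-C#N) but the triple bond is C#N, not C#C.
(C) has a vinyl group (-CH=CH2) but the C=C is a double bond; both carbons are CX3, not CX2.
(D) has a nitrile (-C#N) but the triple bond is C#N, not C#C.
So the answer is (A).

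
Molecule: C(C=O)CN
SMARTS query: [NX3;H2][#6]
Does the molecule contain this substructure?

The pattern [NX3;H2][#6] describes a trivalent nitrogen with two H attached to carbon — a primary amine.
The molecule carries a primary amino group (-NH2), whose atoms satisfy every constraint of the query, so the pattern matches.

Yes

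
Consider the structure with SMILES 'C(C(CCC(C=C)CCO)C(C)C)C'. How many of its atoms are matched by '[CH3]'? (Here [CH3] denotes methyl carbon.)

The query [CH3] means: aliphatic carbon with exactly three hydrogens.
Check the 14 heavy atoms by environment: 6× C (H2) → no; 4× C (H1) → no; 1× O (H1) → no; 3× C (H3) → match.
That gives 3 matching atoms.

3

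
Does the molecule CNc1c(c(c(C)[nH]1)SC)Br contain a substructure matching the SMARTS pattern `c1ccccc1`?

The pattern c1ccccc1 describes six aromatic carbons in a ring — a benzene ring.
The closest candidate here is a methyl group (-CH3), but no six-membered all-carbon aromatic ring is present. No other fragment satisfies the full query, so there is no match.

No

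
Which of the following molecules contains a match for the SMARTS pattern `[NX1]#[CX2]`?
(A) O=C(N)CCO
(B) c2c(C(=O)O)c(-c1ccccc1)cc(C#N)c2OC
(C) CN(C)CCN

[NX1]#[CX2] describes a nitrogen triple-bonded to a two-connected carbon (a nitrile).
(A) has a primary amide (-C(=O)NH2) but the nitrogen is NX3, not NX1.
(B) contains a nitrile (-C#N), which satisfies every atom and bond constraint.
(C) has a primary amino group (-NH2) but the nitrogen is NX3 (three connections), not NX1 triple-bonded.
So the answer is (B).

B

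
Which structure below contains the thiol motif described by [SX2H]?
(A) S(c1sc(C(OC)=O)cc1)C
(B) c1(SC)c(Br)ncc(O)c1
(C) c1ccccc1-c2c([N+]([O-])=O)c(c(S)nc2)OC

[SX2H] describes an aliphatic sulfur with two connections, one being H (a thiol).
(A) has a methylthio ether (-SCH3) but the sulfur has H0 (bonded to two carbons), not H1.
(B) has a hydroxyl group (-OH) but it is an -OH, not an -SH.
(C) contains a thiol (-SH), which satisfies every atom and bond constraint.
So the answer is (C).

C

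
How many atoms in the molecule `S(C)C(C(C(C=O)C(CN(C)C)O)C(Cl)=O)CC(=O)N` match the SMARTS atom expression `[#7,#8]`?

6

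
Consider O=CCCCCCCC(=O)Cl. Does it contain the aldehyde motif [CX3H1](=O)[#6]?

Yes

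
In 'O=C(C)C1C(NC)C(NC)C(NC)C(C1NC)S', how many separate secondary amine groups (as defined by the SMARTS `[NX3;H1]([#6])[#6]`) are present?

4

[NX3;H1]([#6])[#6] is the SMARTS for a secondary amine: a trivalent nitrogen with one H, bonded to two carbons.
The molecule carries 4 separate instances of an N-methylamino group (-NHCH3) meeting every constraint; each maps to a distinct set of atoms, giving 4 matches.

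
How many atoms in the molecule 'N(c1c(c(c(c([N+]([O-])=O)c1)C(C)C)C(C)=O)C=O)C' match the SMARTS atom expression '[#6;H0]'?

6

The query [#6;H0] means: any carbon with no attached hydrogen.
Check the 19 heavy atoms by environment: 5× c (aromatic, H0) → match; 1× c (aromatic, H1) → no; 2× C (H1) → no; 4× C (H3) → no; 1× N (H1) → no; 1× N (charge +1, H0) → no; 1× O (charge -1, H0) → no; 3× O (H0) → no; 1× C (H0) → match.
Summing the matching environments: 5 + 1 = 6 matching atoms.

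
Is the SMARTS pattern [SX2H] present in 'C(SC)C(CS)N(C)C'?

Yes

The pattern [SX2H] describes an aliphatic sulfur with two connections, one being H — a thiol.
The molecule carries a thiol (-SH), whose atoms satisfy every constraint of the query, so the pattern matches.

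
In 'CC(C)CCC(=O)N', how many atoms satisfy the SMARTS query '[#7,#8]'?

2

The query [#7,#8] means: nitrogen or oxygen (comma = OR).
Check the 8 heavy atoms by environment: 6× C → no; 1× O → match; 1× N → match.
Summing the matching environments: 1 + 1 = 2 matching atoms.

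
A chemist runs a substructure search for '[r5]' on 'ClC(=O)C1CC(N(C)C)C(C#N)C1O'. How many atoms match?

5

The query [r5] means: r5 matches atoms in a five-membered ring.
Check the 14 heavy atoms by environment: 5× C (in 5-ring) → match; 4× C (acyclic) → no; 2× N (acyclic) → no; 2× O (acyclic) → no; 1× Cl (acyclic) → no.
That gives 5 matching atoms.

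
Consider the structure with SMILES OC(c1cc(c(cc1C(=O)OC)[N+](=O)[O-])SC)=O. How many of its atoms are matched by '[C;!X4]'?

2

The query [C;!X4] means: aliphatic carbon that does not have four total connections.
Check the 18 heavy atoms by environment: 6× c (aromatic, X3) → no; 1× S (X2) → no; 2× C (X4) → no; 1× N (charge +1, X3) → no; 1× O (charge -1, X1) → no; 3× O (X1) → no; 2× C (X3) → match; 2× O (X2) → no.
That gives 2 matching atoms.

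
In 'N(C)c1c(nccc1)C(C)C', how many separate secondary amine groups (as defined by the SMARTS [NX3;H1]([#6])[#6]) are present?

[NX3;H1]([#6])[#6] is the SMARTS for a secondary amine: a trivalent nitrogen with one H, bonded to two carbons.
Exactly one fragment in the molecule meets all constraints, giving 1 match.

1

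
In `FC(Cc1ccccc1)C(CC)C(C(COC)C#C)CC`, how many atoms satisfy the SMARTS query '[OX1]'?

The query [OX1] means: aliphatic oxygen with one total connection — typically a carbonyl =O or an oxide.
Check the 21 heavy atoms by environment: 11× C (X4) → no; 1× F (X1) → no; 2× C (X2) → no; 6× c (aromatic, X3) → no; 1× O (X2) → no.
No environment satisfies the query, so 0 matching atoms.

0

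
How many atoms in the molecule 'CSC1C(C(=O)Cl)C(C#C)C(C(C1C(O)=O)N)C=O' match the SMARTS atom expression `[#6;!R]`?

The query [#6;!R] means: carbon not in any ring.
Check the 19 heavy atoms by environment: 6× C (in 6-ring) → no; 6× C (acyclic) → match; 4× O (acyclic) → no; 1× Cl (acyclic) → no; 1× N (acyclic) → no; 1× S (acyclic) → no.
That gives 6 matching atoms.

6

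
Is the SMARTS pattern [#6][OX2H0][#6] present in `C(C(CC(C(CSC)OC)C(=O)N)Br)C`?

The pattern [#6][OX2H0][#6] describes an aliphatic oxygen bridging two carbons with no H on the oxygen — an ether.
The molecule carries a methoxy ether (-OCH3), whose atoms satisfy every constraint of the query, so the pattern matches.

Yes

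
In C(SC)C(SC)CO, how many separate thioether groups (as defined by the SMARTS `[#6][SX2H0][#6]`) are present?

2

[#6][SX2H0][#6] is the SMARTS for a thioether: an aliphatic sulfur bridging two carbons with no H on the sulfur.
The molecule carries 2 separate instances of a methylthio ether (-SCH3) meeting every constraint; each maps to a distinct set of atoms, giving 2 matches.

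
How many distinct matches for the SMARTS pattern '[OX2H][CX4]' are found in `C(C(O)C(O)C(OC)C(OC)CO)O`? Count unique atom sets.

[OX2H][CX4] is the SMARTS for an aliphatic alcohol: a hydroxyl oxygen bound to an sp3 (X4) carbon.
The molecule carries 4 separate instances of a hydroxyl group (-OH) meeting every constraint; each maps to a distinct set of atoms, giving 4 matches.

4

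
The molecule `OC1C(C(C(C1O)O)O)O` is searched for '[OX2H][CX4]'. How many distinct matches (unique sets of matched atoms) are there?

[OX2H][CX4] is the SMARTS for an aliphatic alcohol: a hydroxyl oxygen bound to an sp3 (X4) carbon.
The molecule carries 5 separate instances of a hydroxyl group (-OH) meeting every constraint; each maps to a distinct set of atoms, giving 5 matches.

5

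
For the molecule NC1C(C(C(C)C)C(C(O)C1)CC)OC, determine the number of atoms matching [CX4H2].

2

The query [CX4H2] means: sp3 carbon (X4) with exactly two hydrogens.
Check the 15 heavy atoms by environment: 6× C (H1, X4) → no; 2× C (H2, X4) → match; 4× C (H3, X4) → no; 1× O (H1, X2) → no; 1× N (H2, X3) → no; 1× O (H0, X2) → no.
That gives 2 matching atoms.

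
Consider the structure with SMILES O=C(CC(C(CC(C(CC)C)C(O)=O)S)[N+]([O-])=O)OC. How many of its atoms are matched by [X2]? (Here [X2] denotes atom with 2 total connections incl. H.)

3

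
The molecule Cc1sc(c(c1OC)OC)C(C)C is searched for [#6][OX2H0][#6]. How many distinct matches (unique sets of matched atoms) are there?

[#6][OX2H0][#6] is the SMARTS for an ether: an aliphatic oxygen bridging two carbons with no H on the oxygen.
The molecule carries 2 separate instances of a methoxy ether (-OCH3) meeting every constraint; each maps to a distinct set of atoms, giving 2 matches.

2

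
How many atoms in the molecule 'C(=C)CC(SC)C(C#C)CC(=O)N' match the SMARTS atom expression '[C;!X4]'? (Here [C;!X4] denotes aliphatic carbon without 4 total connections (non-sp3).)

Check the 13 heavy atoms by environment: 5× C (X4) → no; 3× C (X3) → match; 1× O (X1) → no; 1× N (X3) → no; 2× C (X2) → match; 1× S (X2) → no.
Summing the matching environments: 3 + 2 = 5 matching atoms.

5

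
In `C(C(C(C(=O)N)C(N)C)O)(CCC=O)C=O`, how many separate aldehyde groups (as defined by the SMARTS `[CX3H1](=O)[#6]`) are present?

2

[CX3H1](=O)[#6] is the SMARTS for an aldehyde: an sp2 carbon with one H, double-bonded to O and single-bonded to carbon.
The molecule carries 2 separate instances of an aldehyde (-CHO) meeting every constraint; each maps to a distinct set of atoms, giving 2 matches.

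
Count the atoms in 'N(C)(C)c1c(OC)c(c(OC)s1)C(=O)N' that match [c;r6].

0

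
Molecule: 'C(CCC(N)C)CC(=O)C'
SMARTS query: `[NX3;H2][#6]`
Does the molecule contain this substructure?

Yes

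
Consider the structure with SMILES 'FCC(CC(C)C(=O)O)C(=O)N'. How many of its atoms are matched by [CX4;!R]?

5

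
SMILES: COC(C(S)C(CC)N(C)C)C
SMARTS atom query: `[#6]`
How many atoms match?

9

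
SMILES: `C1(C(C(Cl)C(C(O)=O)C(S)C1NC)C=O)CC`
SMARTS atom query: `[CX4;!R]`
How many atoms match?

The query [CX4;!R] means: aliphatic carbon with four total connections, not in a ring.
Check the 17 heavy atoms by environment: 6× C (X4, in 6-ring) → no; 3× C (X4, acyclic) → match; 1× N (X3, acyclic) → no; 1× S (X2, acyclic) → no; 2× C (X3, acyclic) → no; 2× O (X1, acyclic) → no; 1× O (X2, acyclic) → no; 1× Cl (X1, acyclic) → no.
That gives 3 matching atoms.

3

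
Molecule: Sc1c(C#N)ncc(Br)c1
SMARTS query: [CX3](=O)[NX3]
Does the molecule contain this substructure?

No

The pattern [CX3](=O)[NX3] describes a carbonyl carbon bonded to a trivalent nitrogen — an amide.
The closest candidate here is a nitrile (-C#N), but the nitrile N is NX1 (triple-bonded), not NX3. No other fragment satisfies the full query, so there is no match.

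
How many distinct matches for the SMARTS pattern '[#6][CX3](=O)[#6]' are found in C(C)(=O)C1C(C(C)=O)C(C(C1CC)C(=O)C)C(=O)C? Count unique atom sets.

[#6][CX3](=O)[#6] is the SMARTS for a ketone: a carbonyl carbon (no H) flanked by two carbons.
The molecule carries 4 separate instances of an acetyl/ketone group (-C(=O)CH3) meeting every constraint; each maps to a distinct set of atoms, giving 4 matches.

4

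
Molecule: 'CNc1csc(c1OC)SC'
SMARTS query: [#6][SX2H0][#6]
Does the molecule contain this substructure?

Yes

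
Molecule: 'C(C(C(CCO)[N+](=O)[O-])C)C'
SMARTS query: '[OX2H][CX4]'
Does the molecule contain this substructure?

Yes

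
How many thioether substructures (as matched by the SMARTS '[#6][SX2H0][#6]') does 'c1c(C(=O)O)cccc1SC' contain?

[#6][SX2H0][#6] is the SMARTS for a thioether: an aliphatic sulfur bridging two carbons with no H on the sulfur.
Exactly one fragment in the molecule meets all constraints, giving 1 match.

1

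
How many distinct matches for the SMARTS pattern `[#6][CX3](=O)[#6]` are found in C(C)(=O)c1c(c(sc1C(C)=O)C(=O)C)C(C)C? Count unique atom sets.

[#6][CX3](=O)[#6] is the SMARTS for a ketone: a carbonyl carbon (no H) flanked by two carbons.
The molecule carries 3 separate instances of an acetyl/ketone group (-C(=O)CH3) meeting every constraint; each maps to a distinct set of atoms, giving 3 matches.

3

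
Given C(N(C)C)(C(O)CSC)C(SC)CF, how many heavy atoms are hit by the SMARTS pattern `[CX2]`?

0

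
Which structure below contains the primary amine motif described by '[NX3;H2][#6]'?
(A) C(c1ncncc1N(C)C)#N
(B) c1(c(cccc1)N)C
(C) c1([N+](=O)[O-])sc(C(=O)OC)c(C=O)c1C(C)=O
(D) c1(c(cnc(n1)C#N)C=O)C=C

B

[NX3;H2][#6] describes a trivalent nitrogen with two H attached to carbon (a primary amine).
(A) has a nitrile (-C#N) but the nitrogen is NX1 (triple-bonded), not NX3 with two H.
(B) contains a primary amino group (-NH2), which satisfies every atom and bond constraint.
(C) has a nitro group (-[N+](=O)[O-]) but the nitrogen is [N+] with no H, not NX3H2.
(D) has a nitrile (-C#N) but the nitrogen is NX1 (triple-bonded), not NX3 with two H.
So the answer is (B).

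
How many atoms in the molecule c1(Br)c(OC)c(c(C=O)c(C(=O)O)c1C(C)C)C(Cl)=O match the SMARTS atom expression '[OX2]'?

2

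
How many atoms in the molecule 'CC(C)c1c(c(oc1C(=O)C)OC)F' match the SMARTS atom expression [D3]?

The query [D3] means: atom with exactly three heavy-atom neighbours.
Check the 14 heavy atoms by environment: 1× o (aromatic, D2) → no; 4× c (aromatic, D3) → match; 1× F (D1) → no; 1× O (D2) → no; 4× C (D1) → no; 2× C (D3) → match; 1× O (D1) → no.
Summing the matching environments: 4 + 2 = 6 matching atoms.

6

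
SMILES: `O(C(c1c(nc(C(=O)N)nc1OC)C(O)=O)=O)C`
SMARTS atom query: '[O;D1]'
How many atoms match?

The query [O;D1] means: aliphatic oxygen bonded to exactly one heavy atom.
Check the 18 heavy atoms by environment: 2× n (aromatic, D2) → no; 4× c (aromatic, D3) → no; 2× O (D2) → no; 2× C (D1) → no; 3× C (D3) → no; 4× O (D1) → match; 1× N (D1) → no.
That gives 4 matching atoms.

4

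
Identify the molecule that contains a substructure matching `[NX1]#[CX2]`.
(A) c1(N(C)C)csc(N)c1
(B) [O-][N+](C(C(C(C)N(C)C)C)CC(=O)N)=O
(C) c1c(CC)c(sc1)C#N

C

[NX1]#[CX2] describes a nitrogen triple-bonded to a two-connected carbon (a nitrile).
(A) has a primary amino group (-NH2) but the nitrogen is NX3 (three connections), not NX1 triple-bonded.
(B) has a primary amide (-C(=O)NH2) but the nitrogen is NX3, not NX1.
(C) contains a nitrile (-C#N), which satisfies every atom and bond constraint.
So the answer is (C).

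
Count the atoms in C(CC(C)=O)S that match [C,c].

4

The query [C,c] means: comma = OR; matches aliphatic or aromatic carbon — same as #6.
Check the 6 heavy atoms by environment: 4× C → match; 1× O → no; 1× S → no.
That gives 4 matching atoms.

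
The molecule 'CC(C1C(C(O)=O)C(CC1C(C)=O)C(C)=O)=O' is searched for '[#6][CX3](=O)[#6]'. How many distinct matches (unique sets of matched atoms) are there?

3

[#6][CX3](=O)[#6] is the SMARTS for a ketone: a carbonyl carbon (no H) flanked by two carbons.
The molecule carries 3 separate instances of an acetyl/ketone group (-C(=O)CH3) meeting every constraint; each maps to a distinct set of atoms, giving 3 matches.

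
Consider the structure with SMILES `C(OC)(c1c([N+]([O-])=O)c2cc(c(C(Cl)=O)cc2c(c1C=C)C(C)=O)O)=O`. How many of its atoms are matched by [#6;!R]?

7

The query [#6;!R] means: carbon not in any ring.
Check the 26 heavy atoms by environment: 10× c (aromatic, in 6-ring) → no; 6× O (acyclic) → no; 7× C (acyclic) → match; 1× N (charge +1, acyclic) → no; 1× O (charge -1, acyclic) → no; 1× Cl (acyclic) → no.
That gives 7 matching atoms.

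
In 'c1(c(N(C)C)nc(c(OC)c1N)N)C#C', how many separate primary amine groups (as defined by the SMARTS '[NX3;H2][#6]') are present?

2

[NX3;H2][#6] is the SMARTS for a primary amine: a trivalent nitrogen with two H attached to carbon.
The molecule carries 2 separate instances of a primary amino group (-NH2) meeting every constraint; each maps to a distinct set of atoms, giving 2 matches.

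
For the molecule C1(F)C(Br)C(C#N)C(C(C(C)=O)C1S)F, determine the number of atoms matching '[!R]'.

9

The query [!R] means: !R matches any atom not in a ring.
Check the 15 heavy atoms by environment: 6× C (in 6-ring) → no; 1× S (acyclic) → match; 2× F (acyclic) → match; 1× Br (acyclic) → match; 3× C (acyclic) → match; 1× O (acyclic) → match; 1× N (acyclic) → match.
Summing the matching environments: 1 + 2 + 1 + 3 + 1 + 1 = 9 matching atoms.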